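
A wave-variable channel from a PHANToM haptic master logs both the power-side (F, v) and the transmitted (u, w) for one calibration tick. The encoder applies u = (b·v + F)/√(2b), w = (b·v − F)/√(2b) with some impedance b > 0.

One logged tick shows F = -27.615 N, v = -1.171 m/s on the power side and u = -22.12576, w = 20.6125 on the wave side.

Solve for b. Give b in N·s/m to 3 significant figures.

b = 0.835 N·s/m

u + w = -1.51326;  u + w = √(2b)·v, so √(2b) = -1.51326/(-1.171) = 1.29228.
b = (√(2b))²/2 = 1.66999/2 = 0.83499.
(Check via u − w = 2F/√(2b): u − w = -42.73826, 2F/√(2b) = -42.73841.)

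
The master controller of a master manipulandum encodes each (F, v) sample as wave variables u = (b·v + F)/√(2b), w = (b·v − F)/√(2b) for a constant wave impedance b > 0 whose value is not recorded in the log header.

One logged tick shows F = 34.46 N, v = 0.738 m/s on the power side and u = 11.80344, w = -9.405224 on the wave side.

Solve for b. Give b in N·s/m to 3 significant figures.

b = 5.28 N·s/m

u + w = 2.398216;  u + w = √(2b)·v, so √(2b) = 2.398216/0.738 = 3.249615.
b = (√(2b))²/2 = 10.559999/2 = 5.279999.
(Check via u − w = 2F/√(2b): u − w = 21.208664, 2F/√(2b) = 21.208665.)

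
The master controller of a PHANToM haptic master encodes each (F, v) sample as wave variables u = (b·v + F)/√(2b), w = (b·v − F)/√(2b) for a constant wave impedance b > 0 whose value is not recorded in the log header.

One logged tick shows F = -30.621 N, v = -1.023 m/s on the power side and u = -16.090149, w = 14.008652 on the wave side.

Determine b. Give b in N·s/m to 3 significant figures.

u + w = -2.081497;  u + w = √(2b)·v, so √(2b) = -2.081497/(-1.023) = 2.034699.
b = (√(2b))²/2 = 4.140000/2 = 2.070000.
(Check via u − w = 2F/√(2b): u − w = -30.098801, 2F/√(2b) = -30.098802.)

b = 2.07 N·s/m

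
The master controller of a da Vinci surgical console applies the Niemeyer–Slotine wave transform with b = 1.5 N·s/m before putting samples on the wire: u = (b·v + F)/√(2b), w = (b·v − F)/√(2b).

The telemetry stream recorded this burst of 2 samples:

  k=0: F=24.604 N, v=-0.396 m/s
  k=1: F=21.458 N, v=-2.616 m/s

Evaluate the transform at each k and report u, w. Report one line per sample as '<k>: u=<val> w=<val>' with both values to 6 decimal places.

0: u=13.862180 w=-14.548072
1: u=10.123260 w=-14.654305

k=0: b·v=1.5×(-0.396)=-0.594000; √(2b)=1.732051; u=(-0.594000+24.604)/1.732051=13.862180, w=(-0.594000−24.604)/1.732051=-14.548072
k=1: b·v=1.5×(-2.616)=-3.924000; √(2b)=1.732051; u=(-3.924000+21.458)/1.732051=10.123260, w=(-3.924000−21.458)/1.732051=-14.654305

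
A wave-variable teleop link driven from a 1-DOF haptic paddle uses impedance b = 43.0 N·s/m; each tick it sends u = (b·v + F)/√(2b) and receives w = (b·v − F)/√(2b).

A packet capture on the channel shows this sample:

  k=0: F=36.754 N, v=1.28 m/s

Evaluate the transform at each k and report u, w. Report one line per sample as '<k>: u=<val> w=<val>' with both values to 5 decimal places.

k=0: b·v=43.0×1.28=55.04000; √(2b)=9.27362; u=(55.04000+36.754)/9.27362=9.89840, w=(55.04000−36.754)/9.27362=1.97183

0: u=9.89840 w=1.97183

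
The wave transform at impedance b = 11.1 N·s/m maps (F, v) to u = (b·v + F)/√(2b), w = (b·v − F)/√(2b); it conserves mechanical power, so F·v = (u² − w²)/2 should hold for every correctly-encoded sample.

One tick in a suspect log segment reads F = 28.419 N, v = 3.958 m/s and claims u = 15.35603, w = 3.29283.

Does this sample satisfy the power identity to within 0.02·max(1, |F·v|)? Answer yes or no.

F·v = 28.419×3.958 = 112.48240 W.
(u² − w²)/2 = (235.80766 − 10.84273)/2 = 112.48246 W.
|Δ| = 0.00006;  2% of max(1, |F·v|) = 2.24965.

yes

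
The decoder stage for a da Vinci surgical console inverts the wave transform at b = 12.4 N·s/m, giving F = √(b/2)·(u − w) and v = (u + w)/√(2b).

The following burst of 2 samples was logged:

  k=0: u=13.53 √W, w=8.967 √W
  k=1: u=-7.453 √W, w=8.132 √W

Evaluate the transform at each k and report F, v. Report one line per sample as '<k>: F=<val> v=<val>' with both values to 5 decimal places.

0: F=11.36178 v=4.51751
1: F=-38.80634 v=0.13635

k=0: u−w=4.56300, u+w=22.49700; √(b/2)=2.48998, √(2b)=4.97996; F=2.48998×4.563=11.36178, v=22.49700/4.97996=4.51751
k=1: u−w=-15.58500, u+w=0.67900; √(b/2)=2.48998, √(2b)=4.97996; F=2.48998×(-15.585)=-38.80634, v=0.67900/4.97996=0.13635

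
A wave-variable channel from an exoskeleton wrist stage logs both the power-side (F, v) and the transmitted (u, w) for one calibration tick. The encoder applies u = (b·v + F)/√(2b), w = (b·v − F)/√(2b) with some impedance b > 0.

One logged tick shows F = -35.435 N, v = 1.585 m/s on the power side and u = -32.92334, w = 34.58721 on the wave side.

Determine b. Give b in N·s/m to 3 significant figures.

u + w = 1.66387;  u + w = √(2b)·v, so √(2b) = 1.66387/1.585 = 1.04976.
b = (√(2b))²/2 = 1.10200/2 = 0.55100.
(Check via u − w = 2F/√(2b): u − w = -67.51055, 2F/√(2b) = -67.51065.)

b = 0.551 N·s/m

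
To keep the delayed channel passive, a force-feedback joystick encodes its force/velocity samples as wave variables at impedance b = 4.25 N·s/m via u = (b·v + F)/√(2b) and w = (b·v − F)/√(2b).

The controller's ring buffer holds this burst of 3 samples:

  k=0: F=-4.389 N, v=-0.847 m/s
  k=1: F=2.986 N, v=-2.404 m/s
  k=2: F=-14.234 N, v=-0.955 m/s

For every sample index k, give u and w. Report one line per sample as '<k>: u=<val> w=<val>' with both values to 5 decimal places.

0: u=-2.74012 w=0.27071
1: u=-2.48021 w=-4.52859
2: u=-6.27436 w=3.49008

k=0: b·v=4.25×(-0.847)=-3.59975; √(2b)=2.91548; u=(-3.59975+(-4.389))/2.91548=-2.74012, w=(-3.59975−(-4.389))/2.91548=0.27071
k=1: b·v=4.25×(-2.404)=-10.21700; √(2b)=2.91548; u=(-10.21700+2.986)/2.91548=-2.48021, w=(-10.21700−2.986)/2.91548=-4.52859
k=2: b·v=4.25×(-0.955)=-4.05875; √(2b)=2.91548; u=(-4.05875+(-14.234))/2.91548=-6.27436, w=(-4.05875−(-14.234))/2.91548=3.49008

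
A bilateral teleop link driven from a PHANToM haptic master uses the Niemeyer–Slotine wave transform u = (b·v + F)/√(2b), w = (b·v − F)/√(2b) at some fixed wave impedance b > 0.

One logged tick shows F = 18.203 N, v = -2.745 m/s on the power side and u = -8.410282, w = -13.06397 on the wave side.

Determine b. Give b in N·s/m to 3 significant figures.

b = 30.6 N·s/m

u + w = -21.474252;  u + w = √(2b)·v, so √(2b) = -21.474252/(-2.745) = 7.823043.
b = (√(2b))²/2 = 61.199996/2 = 30.599998.
(Check via u − w = 2F/√(2b): u − w = 4.653688, 2F/√(2b) = 4.653688.)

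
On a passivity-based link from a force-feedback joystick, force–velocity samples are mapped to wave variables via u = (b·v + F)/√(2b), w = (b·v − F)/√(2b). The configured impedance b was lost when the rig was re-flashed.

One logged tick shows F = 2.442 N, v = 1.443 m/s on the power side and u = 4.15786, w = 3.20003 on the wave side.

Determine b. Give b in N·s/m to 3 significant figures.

u + w = 7.3579;  u + w = √(2b)·v, so √(2b) = 7.3579/1.443 = 5.0990.
b = (√(2b))²/2 = 26.0000/2 = 13.0000.
(Check via u − w = 2F/√(2b): u − w = 0.9578, 2F/√(2b) = 0.9578.)

b = 13 N·s/m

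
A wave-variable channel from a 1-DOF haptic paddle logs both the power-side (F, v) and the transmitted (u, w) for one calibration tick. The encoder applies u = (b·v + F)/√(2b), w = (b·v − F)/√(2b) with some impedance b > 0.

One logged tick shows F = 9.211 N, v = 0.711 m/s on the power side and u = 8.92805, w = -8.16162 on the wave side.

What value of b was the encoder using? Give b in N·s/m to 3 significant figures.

u + w = 0.76643;  u + w = √(2b)·v, so √(2b) = 0.76643/0.711 = 1.07796.
b = (√(2b))²/2 = 1.16200/2 = 0.58100.
(Check via u − w = 2F/√(2b): u − w = 17.08967, 2F/√(2b) = 17.08968.)

b = 0.581 N·s/m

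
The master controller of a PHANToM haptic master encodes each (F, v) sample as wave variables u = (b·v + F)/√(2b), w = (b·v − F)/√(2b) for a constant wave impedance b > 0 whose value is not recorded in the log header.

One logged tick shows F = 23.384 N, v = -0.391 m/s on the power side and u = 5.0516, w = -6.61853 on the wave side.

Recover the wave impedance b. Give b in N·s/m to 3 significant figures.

u + w = -1.56693;  u + w = √(2b)·v, so √(2b) = -1.56693/(-0.391) = 4.00749.
b = (√(2b))²/2 = 16.06001/2 = 8.03000.
(Check via u − w = 2F/√(2b): u − w = 11.67013, 2F/√(2b) = 11.67014.)

b = 8.03 N·s/m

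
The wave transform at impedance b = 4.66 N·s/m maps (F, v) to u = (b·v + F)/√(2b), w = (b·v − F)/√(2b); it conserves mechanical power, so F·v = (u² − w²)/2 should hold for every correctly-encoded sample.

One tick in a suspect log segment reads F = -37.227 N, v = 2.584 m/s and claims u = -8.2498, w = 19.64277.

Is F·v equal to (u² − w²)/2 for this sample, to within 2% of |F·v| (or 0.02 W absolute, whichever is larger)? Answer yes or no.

F·v = (-37.227)×2.584 = -96.19457 W.
(u² − w²)/2 = (68.05920 − 385.83841)/2 = -158.88961 W.
|Δ| = 62.69504;  2% of max(1, |F·v|) = 1.92389.

no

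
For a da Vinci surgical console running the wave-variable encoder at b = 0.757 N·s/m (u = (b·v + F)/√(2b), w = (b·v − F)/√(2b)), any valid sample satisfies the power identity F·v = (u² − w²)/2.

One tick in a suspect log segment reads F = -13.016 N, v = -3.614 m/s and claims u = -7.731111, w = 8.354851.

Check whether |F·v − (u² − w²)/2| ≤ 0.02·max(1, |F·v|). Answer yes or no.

no

F·v = (-13.016)×(-3.614) = 47.039824 W.
(u² − w²)/2 = (59.770077 − 69.803535)/2 = -5.016729 W.
|Δ| = 52.056553;  2% of max(1, |F·v|) = 0.940796.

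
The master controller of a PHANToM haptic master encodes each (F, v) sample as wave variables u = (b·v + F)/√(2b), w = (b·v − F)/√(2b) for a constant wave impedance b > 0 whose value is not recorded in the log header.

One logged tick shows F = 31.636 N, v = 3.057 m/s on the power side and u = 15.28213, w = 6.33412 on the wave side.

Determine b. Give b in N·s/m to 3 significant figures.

u + w = 21.61625;  u + w = √(2b)·v, so √(2b) = 21.61625/3.057 = 7.07107.
b = (√(2b))²/2 = 49.99998/2 = 24.99999.
(Check via u − w = 2F/√(2b): u − w = 8.94801, 2F/√(2b) = 8.94801.)

b = 25 N·s/m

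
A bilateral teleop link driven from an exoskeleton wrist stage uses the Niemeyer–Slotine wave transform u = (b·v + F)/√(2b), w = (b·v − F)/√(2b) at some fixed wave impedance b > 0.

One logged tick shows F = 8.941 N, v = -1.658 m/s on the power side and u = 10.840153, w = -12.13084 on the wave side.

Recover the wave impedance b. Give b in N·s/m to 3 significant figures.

b = 0.303 N·s/m

u + w = -1.290687;  u + w = √(2b)·v, so √(2b) = -1.290687/(-1.658) = 0.778460.
b = (√(2b))²/2 = 0.606000/2 = 0.303000.
(Check via u − w = 2F/√(2b): u − w = 22.970993, 2F/√(2b) = 22.970988.)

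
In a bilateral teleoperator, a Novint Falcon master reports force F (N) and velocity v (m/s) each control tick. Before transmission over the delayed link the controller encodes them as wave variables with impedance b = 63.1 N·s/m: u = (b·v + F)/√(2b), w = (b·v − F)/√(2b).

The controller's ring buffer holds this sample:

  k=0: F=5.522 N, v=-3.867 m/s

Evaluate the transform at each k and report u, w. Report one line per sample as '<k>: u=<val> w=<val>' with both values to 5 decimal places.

0: u=-21.22915 w=-22.21225

k=0: b·v=63.1×(-3.867)=-244.00770; √(2b)=11.23388; u=(-244.00770+5.522)/11.23388=-21.22915, w=(-244.00770−5.522)/11.23388=-22.21225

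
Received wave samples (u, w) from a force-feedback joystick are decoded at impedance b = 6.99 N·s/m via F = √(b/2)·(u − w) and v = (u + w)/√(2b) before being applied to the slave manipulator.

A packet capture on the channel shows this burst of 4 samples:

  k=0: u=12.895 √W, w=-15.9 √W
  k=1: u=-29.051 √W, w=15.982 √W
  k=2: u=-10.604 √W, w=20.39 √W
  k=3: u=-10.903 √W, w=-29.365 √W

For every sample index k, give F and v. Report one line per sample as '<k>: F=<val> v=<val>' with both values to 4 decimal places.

k=0: u−w=28.7950, u+w=-3.0050; √(b/2)=1.8695, √(2b)=3.7390; F=1.8695×28.795=53.8320, v=-3.0050/3.7390=-0.8037
k=1: u−w=-45.0330, u+w=-13.0690; √(b/2)=1.8695, √(2b)=3.7390; F=1.8695×(-45.033)=-84.1888, v=-13.0690/3.7390=-3.4953
k=2: u−w=-30.9940, u+w=9.7860; √(b/2)=1.8695, √(2b)=3.7390; F=1.8695×(-30.994)=-57.9430, v=9.7860/3.7390=2.6173
k=3: u−w=18.4620, u+w=-40.2680; √(b/2)=1.8695, √(2b)=3.7390; F=1.8695×18.462=34.5146, v=-40.2680/3.7390=-10.7698

0: F=53.8320 v=-0.8037
1: F=-84.1888 v=-3.4953
2: F=-57.9430 v=2.6173
3: F=34.5146 v=-10.7698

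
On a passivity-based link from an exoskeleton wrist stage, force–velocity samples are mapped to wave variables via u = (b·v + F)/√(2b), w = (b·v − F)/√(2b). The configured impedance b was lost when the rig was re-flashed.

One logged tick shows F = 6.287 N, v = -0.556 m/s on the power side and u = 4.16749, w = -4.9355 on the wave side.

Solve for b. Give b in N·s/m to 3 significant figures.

b = 0.954 N·s/m

u + w = -0.76801;  u + w = √(2b)·v, so √(2b) = -0.76801/(-0.556) = 1.38131.
b = (√(2b))²/2 = 1.90803/2 = 0.95401.
(Check via u − w = 2F/√(2b): u − w = 9.10299, 2F/√(2b) = 9.10293.)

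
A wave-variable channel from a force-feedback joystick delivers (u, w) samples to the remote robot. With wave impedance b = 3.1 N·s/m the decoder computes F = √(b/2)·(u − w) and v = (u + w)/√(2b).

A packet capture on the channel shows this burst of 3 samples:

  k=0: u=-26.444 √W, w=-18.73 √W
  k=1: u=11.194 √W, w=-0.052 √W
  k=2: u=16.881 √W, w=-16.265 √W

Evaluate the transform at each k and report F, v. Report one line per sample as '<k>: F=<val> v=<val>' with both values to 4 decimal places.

0: F=-9.6039 v=-18.1423
1: F=14.0012 v=4.4747
2: F=41.2664 v=0.2474

k=0: u−w=-7.7140, u+w=-45.1740; √(b/2)=1.2450, √(2b)=2.4900; F=1.2450×(-7.714)=-9.6039, v=-45.1740/2.4900=-18.1423
k=1: u−w=11.2460, u+w=11.1420; √(b/2)=1.2450, √(2b)=2.4900; F=1.2450×11.246=14.0012, v=11.1420/2.4900=4.4747
k=2: u−w=33.1460, u+w=0.6160; √(b/2)=1.2450, √(2b)=2.4900; F=1.2450×33.146=41.2664, v=0.6160/2.4900=0.2474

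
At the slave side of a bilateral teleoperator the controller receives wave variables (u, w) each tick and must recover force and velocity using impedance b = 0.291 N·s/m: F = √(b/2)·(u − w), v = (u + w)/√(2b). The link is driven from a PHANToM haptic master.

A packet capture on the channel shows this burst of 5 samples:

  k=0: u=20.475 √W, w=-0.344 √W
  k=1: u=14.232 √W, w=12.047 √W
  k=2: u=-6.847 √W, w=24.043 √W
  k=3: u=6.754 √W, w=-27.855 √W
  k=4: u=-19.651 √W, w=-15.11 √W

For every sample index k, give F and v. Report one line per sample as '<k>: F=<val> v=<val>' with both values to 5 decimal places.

k=0: u−w=20.81900, u+w=20.13100; √(b/2)=0.38144, √(2b)=0.76289; F=0.38144×20.819=7.94130, v=20.13100/0.76289=26.38784
k=1: u−w=2.18500, u+w=26.27900; √(b/2)=0.38144, √(2b)=0.76289; F=0.38144×2.185=0.83346, v=26.27900/0.76289=34.44668
k=2: u−w=-30.89000, u+w=17.19600; √(b/2)=0.38144, √(2b)=0.76289; F=0.38144×(-30.89)=-11.78282, v=17.19600/0.76289=22.54062
k=3: u−w=34.60900, u+w=-21.10100; √(b/2)=0.38144, √(2b)=0.76289; F=0.38144×34.609=13.20142, v=-21.10100/0.76289=-27.65932
k=4: u−w=-4.54100, u+w=-34.76100; √(b/2)=0.38144, √(2b)=0.76289; F=0.38144×(-4.541)=-1.73214, v=-34.76100/0.76289=-45.56494

0: F=7.94130 v=26.38784
1: F=0.83346 v=34.44668
2: F=-11.78282 v=22.54062
3: F=13.20142 v=-27.65932
4: F=-1.73214 v=-45.56494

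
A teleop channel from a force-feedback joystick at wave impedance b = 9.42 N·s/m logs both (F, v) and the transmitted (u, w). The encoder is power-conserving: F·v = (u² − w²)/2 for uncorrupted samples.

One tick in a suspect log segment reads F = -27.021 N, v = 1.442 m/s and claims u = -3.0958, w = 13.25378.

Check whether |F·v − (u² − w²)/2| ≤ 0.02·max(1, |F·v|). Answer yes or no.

F·v = (-27.021)×1.442 = -38.96428 W.
(u² − w²)/2 = (9.58398 − 175.66268)/2 = -83.03935 W.
|Δ| = 44.07507;  2% of max(1, |F·v|) = 0.77929.

no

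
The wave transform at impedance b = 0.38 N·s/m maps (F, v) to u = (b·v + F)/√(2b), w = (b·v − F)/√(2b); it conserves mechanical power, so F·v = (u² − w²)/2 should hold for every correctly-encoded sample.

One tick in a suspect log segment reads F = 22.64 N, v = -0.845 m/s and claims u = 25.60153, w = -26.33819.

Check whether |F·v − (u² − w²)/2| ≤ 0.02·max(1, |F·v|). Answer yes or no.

F·v = 22.64×(-0.845) = -19.1308 W.
(u² − w²)/2 = (655.4383 − 693.7003)/2 = -19.1310 W.
|Δ| = 0.0002;  2% of max(1, |F·v|) = 0.3826.

yes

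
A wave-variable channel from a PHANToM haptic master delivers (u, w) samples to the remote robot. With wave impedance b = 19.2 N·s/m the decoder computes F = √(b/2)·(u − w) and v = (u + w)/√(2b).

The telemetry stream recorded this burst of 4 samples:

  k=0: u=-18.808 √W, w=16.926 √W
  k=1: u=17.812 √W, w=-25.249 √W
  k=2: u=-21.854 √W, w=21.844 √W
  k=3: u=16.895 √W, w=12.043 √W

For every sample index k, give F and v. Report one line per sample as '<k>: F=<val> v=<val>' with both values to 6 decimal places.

0: F=-110.717750 v=-0.303706
1: F=133.419629 v=-1.200141
2: F=-135.393301 v=-0.001614
3: F=15.033372 v=4.669850

k=0: u−w=-35.734000, u+w=-1.882000; √(b/2)=3.098387, √(2b)=6.196773; F=3.098387×(-35.734)=-110.717750, v=-1.882000/6.196773=-0.303706
k=1: u−w=43.061000, u+w=-7.437000; √(b/2)=3.098387, √(2b)=6.196773; F=3.098387×43.061=133.419629, v=-7.437000/6.196773=-1.200141
k=2: u−w=-43.698000, u+w=-0.010000; √(b/2)=3.098387, √(2b)=6.196773; F=3.098387×(-43.698)=-135.393301, v=-0.010000/6.196773=-0.001614
k=3: u−w=4.852000, u+w=28.938000; √(b/2)=3.098387, √(2b)=6.196773; F=3.098387×4.852=15.033372, v=28.938000/6.196773=4.669850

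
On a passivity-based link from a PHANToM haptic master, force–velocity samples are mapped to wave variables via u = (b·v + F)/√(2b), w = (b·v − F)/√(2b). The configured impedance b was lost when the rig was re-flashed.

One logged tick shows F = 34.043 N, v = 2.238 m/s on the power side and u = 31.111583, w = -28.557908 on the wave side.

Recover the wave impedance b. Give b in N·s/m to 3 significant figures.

u + w = 2.553675;  u + w = √(2b)·v, so √(2b) = 2.553675/2.238 = 1.141052.
b = (√(2b))²/2 = 1.302000/2 = 0.651000.
(Check via u − w = 2F/√(2b): u − w = 59.669491, 2F/√(2b) = 59.669483.)

b = 0.651 N·s/m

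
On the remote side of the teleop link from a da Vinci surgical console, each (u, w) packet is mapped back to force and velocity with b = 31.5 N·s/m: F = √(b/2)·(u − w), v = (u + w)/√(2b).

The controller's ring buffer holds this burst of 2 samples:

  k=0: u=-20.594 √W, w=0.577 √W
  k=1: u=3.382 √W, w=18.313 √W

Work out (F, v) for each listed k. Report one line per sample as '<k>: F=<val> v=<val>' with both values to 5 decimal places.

0: F=-84.01980 v=-2.52190
1: F=-59.25557 v=2.73331

k=0: u−w=-21.17100, u+w=-20.01700; √(b/2)=3.96863, √(2b)=7.93725; F=3.96863×(-21.171)=-84.01980, v=-20.01700/7.93725=-2.52190
k=1: u−w=-14.93100, u+w=21.69500; √(b/2)=3.96863, √(2b)=7.93725; F=3.96863×(-14.931)=-59.25557, v=21.69500/7.93725=2.73331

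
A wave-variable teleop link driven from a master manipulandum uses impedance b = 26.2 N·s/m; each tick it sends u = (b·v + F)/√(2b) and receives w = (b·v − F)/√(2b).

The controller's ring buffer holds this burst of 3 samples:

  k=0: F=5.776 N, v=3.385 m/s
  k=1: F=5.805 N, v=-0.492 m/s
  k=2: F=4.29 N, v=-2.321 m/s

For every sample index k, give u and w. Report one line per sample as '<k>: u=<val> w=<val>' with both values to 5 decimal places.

0: u=13.04957 w=11.45372
1: u=-0.97881 w=-2.58267
2: u=-7.80797 w=-8.99325

k=0: b·v=26.2×3.385=88.68700; √(2b)=7.23878; u=(88.68700+5.776)/7.23878=13.04957, w=(88.68700−5.776)/7.23878=11.45372
k=1: b·v=26.2×(-0.492)=-12.89040; √(2b)=7.23878; u=(-12.89040+5.805)/7.23878=-0.97881, w=(-12.89040−5.805)/7.23878=-2.58267
k=2: b·v=26.2×(-2.321)=-60.81020; √(2b)=7.23878; u=(-60.81020+4.29)/7.23878=-7.80797, w=(-60.81020−4.29)/7.23878=-8.99325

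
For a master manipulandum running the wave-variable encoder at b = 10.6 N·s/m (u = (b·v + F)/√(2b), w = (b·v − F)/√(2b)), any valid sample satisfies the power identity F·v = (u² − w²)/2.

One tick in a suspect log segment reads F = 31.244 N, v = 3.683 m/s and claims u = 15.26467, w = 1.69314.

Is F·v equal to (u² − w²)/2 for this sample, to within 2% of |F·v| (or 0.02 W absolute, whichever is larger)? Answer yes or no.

F·v = 31.244×3.683 = 115.07165 W.
(u² − w²)/2 = (233.01015 − 2.86672)/2 = 115.07171 W.
|Δ| = 0.00006;  2% of max(1, |F·v|) = 2.30143.

yes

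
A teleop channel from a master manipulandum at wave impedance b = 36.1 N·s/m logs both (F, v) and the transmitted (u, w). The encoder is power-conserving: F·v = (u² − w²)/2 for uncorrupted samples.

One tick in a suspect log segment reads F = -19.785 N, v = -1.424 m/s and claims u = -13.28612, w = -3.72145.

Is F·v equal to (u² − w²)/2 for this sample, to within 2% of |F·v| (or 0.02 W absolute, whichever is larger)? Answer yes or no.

F·v = (-19.785)×(-1.424) = 28.1738 W.
(u² − w²)/2 = (176.5210 − 13.8492)/2 = 81.3359 W.
|Δ| = 53.1621;  2% of max(1, |F·v|) = 0.5635.

no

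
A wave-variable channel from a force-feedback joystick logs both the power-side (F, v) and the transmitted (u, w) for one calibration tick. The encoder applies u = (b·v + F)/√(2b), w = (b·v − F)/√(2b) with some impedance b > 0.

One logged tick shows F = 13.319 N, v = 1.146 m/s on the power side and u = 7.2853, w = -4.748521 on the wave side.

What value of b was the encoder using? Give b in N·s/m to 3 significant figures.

u + w = 2.536779;  u + w = √(2b)·v, so √(2b) = 2.536779/1.146 = 2.213594.
b = (√(2b))²/2 = 4.899999/2 = 2.450000.
(Check via u − w = 2F/√(2b): u − w = 12.033821, 2F/√(2b) = 12.033822.)

b = 2.45 N·s/m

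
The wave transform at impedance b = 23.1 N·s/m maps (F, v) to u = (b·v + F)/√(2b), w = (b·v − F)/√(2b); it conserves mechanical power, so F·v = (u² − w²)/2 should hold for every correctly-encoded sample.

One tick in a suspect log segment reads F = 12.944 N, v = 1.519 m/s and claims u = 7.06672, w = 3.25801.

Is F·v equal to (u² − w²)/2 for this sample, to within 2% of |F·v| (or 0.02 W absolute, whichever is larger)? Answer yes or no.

F·v = 12.944×1.519 = 19.6619 W.
(u² − w²)/2 = (49.9385 − 10.6146)/2 = 19.6620 W.
|Δ| = 0.0000;  2% of max(1, |F·v|) = 0.3932.

yes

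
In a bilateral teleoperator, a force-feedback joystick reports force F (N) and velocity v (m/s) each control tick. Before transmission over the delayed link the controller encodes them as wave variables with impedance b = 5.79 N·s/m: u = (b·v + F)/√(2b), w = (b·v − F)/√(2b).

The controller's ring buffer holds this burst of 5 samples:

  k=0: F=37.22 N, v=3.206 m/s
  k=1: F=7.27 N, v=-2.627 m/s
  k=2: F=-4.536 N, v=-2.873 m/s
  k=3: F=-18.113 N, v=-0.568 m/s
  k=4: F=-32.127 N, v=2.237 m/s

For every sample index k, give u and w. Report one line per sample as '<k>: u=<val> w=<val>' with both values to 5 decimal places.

0: u=16.39251 w=-5.48269
1: u=-2.33337 w=-6.60615
2: u=-6.22129 w=-3.55536
3: u=-6.28919 w=4.35632
4: u=-5.63477 w=13.24714

k=0: b·v=5.79×3.206=18.56274; √(2b)=3.40294; u=(18.56274+37.22)/3.40294=16.39251, w=(18.56274−37.22)/3.40294=-5.48269
k=1: b·v=5.79×(-2.627)=-15.21033; √(2b)=3.40294; u=(-15.21033+7.27)/3.40294=-2.33337, w=(-15.21033−7.27)/3.40294=-6.60615
k=2: b·v=5.79×(-2.873)=-16.63467; √(2b)=3.40294; u=(-16.63467+(-4.536))/3.40294=-6.22129, w=(-16.63467−(-4.536))/3.40294=-3.55536
k=3: b·v=5.79×(-0.568)=-3.28872; √(2b)=3.40294; u=(-3.28872+(-18.113))/3.40294=-6.28919, w=(-3.28872−(-18.113))/3.40294=4.35632
k=4: b·v=5.79×2.237=12.95223; √(2b)=3.40294; u=(12.95223+(-32.127))/3.40294=-5.63477, w=(12.95223−(-32.127))/3.40294=13.24714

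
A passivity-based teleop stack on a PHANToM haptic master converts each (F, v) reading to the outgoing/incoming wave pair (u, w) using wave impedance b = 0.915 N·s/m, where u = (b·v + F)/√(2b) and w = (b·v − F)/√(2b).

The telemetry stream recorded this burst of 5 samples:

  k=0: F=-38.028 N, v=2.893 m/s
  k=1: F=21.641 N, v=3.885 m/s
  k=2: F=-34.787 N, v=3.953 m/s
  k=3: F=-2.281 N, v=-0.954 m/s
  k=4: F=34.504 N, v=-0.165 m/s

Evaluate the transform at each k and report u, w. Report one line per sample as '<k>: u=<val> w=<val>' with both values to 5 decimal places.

0: u=-26.15432 w=30.06790
1: u=18.62525 w=-13.36972
2: u=-23.04153 w=28.38905
3: u=-2.33144 w=1.04089
4: u=25.39449 w=-25.61769

k=0: b·v=0.915×2.893=2.64709; √(2b)=1.35277; u=(2.64709+(-38.028))/1.35277=-26.15432, w=(2.64709−(-38.028))/1.35277=30.06790
k=1: b·v=0.915×3.885=3.55477; √(2b)=1.35277; u=(3.55477+21.641)/1.35277=18.62525, w=(3.55477−21.641)/1.35277=-13.36972
k=2: b·v=0.915×3.953=3.61700; √(2b)=1.35277; u=(3.61700+(-34.787))/1.35277=-23.04153, w=(3.61700−(-34.787))/1.35277=28.38905
k=3: b·v=0.915×(-0.954)=-0.87291; √(2b)=1.35277; u=(-0.87291+(-2.281))/1.35277=-2.33144, w=(-0.87291−(-2.281))/1.35277=1.04089
k=4: b·v=0.915×(-0.165)=-0.15098; √(2b)=1.35277; u=(-0.15098+34.504)/1.35277=25.39449, w=(-0.15098−34.504)/1.35277=-25.61769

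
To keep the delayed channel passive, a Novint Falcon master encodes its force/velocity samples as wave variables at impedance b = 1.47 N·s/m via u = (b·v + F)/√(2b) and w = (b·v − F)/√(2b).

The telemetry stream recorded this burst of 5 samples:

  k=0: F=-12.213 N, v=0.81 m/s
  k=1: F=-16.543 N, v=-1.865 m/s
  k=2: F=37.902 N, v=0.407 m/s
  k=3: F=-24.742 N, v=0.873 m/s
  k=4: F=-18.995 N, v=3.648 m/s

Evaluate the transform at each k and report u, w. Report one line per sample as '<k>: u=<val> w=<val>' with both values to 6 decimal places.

k=0: b·v=1.47×0.81=1.190700; √(2b)=1.714643; u=(1.190700+(-12.213))/1.714643=-6.428336, w=(1.190700−(-12.213))/1.714643=7.817197
k=1: b·v=1.47×(-1.865)=-2.741550; √(2b)=1.714643; u=(-2.741550+(-16.543))/1.714643=-11.246978, w=(-2.741550−(-16.543))/1.714643=8.049169
k=2: b·v=1.47×0.407=0.598290; √(2b)=1.714643; u=(0.598290+37.902)/1.714643=22.453825, w=(0.598290−37.902)/1.714643=-21.755965
k=3: b·v=1.47×0.873=1.283310; √(2b)=1.714643; u=(1.283310+(-24.742))/1.714643=-13.681386, w=(1.283310−(-24.742))/1.714643=15.178269
k=4: b·v=1.47×3.648=5.362560; √(2b)=1.714643; u=(5.362560+(-18.995))/1.714643=-7.950600, w=(5.362560−(-18.995))/1.714643=14.205617

0: u=-6.428336 w=7.817197
1: u=-11.246978 w=8.049169
2: u=22.453825 w=-21.755965
3: u=-13.681386 w=15.178269
4: u=-7.950600 w=14.205617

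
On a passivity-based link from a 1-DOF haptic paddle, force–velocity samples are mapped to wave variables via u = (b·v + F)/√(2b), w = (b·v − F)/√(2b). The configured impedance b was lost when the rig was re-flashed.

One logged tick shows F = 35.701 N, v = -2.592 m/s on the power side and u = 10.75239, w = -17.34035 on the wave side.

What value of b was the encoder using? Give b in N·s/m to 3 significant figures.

b = 3.23 N·s/m

u + w = -6.58796;  u + w = √(2b)·v, so √(2b) = -6.58796/(-2.592) = 2.54165.
b = (√(2b))²/2 = 6.45999/2 = 3.23000.
(Check via u − w = 2F/√(2b): u − w = 28.09274, 2F/√(2b) = 28.09276.)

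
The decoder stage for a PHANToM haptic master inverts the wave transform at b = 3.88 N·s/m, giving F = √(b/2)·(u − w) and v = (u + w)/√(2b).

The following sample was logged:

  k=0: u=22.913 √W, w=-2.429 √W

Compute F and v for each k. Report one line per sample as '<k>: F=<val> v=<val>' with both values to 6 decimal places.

k=0: u−w=25.342000, u+w=20.484000; √(b/2)=1.392839, √(2b)=2.785678; F=1.392839×25.342=35.297322, v=20.484000/2.785678=7.353327

0: F=35.297322 v=7.353327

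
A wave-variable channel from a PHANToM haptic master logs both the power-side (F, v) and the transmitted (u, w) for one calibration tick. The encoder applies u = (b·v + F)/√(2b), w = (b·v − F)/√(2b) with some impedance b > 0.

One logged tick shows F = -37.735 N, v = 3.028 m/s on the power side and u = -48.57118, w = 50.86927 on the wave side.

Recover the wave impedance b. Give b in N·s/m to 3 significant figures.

b = 0.288 N·s/m

u + w = 2.2981;  u + w = √(2b)·v, so √(2b) = 2.2981/3.028 = 0.7589.
b = (√(2b))²/2 = 0.5760/2 = 0.2880.
(Check via u − w = 2F/√(2b): u − w = -99.4404, 2F/√(2b) = -99.4405.)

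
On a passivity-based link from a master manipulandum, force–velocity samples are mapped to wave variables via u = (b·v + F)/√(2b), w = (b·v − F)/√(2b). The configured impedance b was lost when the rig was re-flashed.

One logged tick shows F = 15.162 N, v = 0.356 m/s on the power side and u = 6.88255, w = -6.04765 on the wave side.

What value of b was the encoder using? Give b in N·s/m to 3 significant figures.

u + w = 0.8349;  u + w = √(2b)·v, so √(2b) = 0.8349/0.356 = 2.3452.
b = (√(2b))²/2 = 5.5001/2 = 2.7500.
(Check via u − w = 2F/√(2b): u − w = 12.9302, 2F/√(2b) = 12.9301.)

b = 2.75 N·s/m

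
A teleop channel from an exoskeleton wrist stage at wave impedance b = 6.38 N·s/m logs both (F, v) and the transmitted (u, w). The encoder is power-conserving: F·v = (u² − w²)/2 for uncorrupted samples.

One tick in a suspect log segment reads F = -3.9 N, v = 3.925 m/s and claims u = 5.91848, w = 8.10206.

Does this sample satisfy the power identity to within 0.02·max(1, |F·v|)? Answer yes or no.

F·v = (-3.9)×3.925 = -15.30750 W.
(u² − w²)/2 = (35.02841 − 65.64338)/2 = -15.30749 W.
|Δ| = 0.00001;  2% of max(1, |F·v|) = 0.30615.

yes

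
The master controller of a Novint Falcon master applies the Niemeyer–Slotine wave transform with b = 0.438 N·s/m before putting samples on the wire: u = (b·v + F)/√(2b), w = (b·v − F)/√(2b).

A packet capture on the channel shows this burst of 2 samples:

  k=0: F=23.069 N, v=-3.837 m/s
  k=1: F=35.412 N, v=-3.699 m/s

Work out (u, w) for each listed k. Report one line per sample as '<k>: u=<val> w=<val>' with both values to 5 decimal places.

0: u=22.85210 w=-26.44334
1: u=36.10437 w=-39.56644

k=0: b·v=0.438×(-3.837)=-1.68061; √(2b)=0.93595; u=(-1.68061+23.069)/0.93595=22.85210, w=(-1.68061−23.069)/0.93595=-26.44334
k=1: b·v=0.438×(-3.699)=-1.62016; √(2b)=0.93595; u=(-1.62016+35.412)/0.93595=36.10437, w=(-1.62016−35.412)/0.93595=-39.56644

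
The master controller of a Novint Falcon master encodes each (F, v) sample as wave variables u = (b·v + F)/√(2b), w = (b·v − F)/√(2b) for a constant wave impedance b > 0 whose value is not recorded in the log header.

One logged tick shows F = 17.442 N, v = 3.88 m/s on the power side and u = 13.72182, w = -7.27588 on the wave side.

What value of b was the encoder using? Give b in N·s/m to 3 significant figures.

b = 1.38 N·s/m

u + w = 6.4459;  u + w = √(2b)·v, so √(2b) = 6.4459/3.88 = 1.6613.
b = (√(2b))²/2 = 2.7600/2 = 1.3800.
(Check via u − w = 2F/√(2b): u − w = 20.9977, 2F/√(2b) = 20.9977.)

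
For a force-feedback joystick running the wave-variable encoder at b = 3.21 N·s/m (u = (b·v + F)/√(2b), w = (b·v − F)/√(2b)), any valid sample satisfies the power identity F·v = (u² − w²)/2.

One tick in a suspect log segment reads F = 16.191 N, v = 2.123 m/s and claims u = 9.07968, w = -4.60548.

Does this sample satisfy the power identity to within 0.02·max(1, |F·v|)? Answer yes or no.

no

F·v = 16.191×2.123 = 34.3735 W.
(u² − w²)/2 = (82.4406 − 21.2104)/2 = 30.6151 W.
|Δ| = 3.7584;  2% of max(1, |F·v|) = 0.6875.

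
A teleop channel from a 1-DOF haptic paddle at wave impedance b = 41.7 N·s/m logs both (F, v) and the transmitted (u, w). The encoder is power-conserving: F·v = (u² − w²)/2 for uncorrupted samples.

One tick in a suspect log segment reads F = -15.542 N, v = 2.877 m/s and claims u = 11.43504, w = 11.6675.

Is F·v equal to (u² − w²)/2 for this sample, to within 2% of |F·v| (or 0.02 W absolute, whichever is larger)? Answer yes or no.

F·v = (-15.542)×2.877 = -44.7143 W.
(u² − w²)/2 = (130.7601 − 136.1306)/2 = -2.6852 W.
|Δ| = 42.0291;  2% of max(1, |F·v|) = 0.8943.

no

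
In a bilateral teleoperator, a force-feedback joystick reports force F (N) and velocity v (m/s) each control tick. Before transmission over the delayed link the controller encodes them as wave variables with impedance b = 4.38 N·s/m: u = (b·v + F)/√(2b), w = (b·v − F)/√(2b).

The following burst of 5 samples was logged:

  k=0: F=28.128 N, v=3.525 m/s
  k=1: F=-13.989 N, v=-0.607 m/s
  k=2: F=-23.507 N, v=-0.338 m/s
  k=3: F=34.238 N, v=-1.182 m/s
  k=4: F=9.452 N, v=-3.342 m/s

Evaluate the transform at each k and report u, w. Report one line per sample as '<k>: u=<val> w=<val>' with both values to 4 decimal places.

0: u=14.7201 w=-4.2870
1: u=-5.6247 w=3.8282
2: u=-8.4425 w=7.4421
3: u=9.8187 w=-13.3171
4: u=-1.7522 w=-8.1392

k=0: b·v=4.38×3.525=15.4395; √(2b)=2.9597; u=(15.4395+28.128)/2.9597=14.7201, w=(15.4395−28.128)/2.9597=-4.2870
k=1: b·v=4.38×(-0.607)=-2.6587; √(2b)=2.9597; u=(-2.6587+(-13.989))/2.9597=-5.6247, w=(-2.6587−(-13.989))/2.9597=3.8282
k=2: b·v=4.38×(-0.338)=-1.4804; √(2b)=2.9597; u=(-1.4804+(-23.507))/2.9597=-8.4425, w=(-1.4804−(-23.507))/2.9597=7.4421
k=3: b·v=4.38×(-1.182)=-5.1772; √(2b)=2.9597; u=(-5.1772+34.238)/2.9597=9.8187, w=(-5.1772−34.238)/2.9597=-13.3171
k=4: b·v=4.38×(-3.342)=-14.6380; √(2b)=2.9597; u=(-14.6380+9.452)/2.9597=-1.7522, w=(-14.6380−9.452)/2.9597=-8.1392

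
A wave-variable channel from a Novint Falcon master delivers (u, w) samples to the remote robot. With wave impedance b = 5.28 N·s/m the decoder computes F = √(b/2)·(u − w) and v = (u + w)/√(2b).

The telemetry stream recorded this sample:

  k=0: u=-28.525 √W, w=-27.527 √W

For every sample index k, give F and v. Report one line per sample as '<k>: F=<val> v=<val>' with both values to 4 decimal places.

k=0: u−w=-0.9980, u+w=-56.0520; √(b/2)=1.6248, √(2b)=3.2496; F=1.6248×(-0.998)=-1.6216, v=-56.0520/3.2496=-17.2488

0: F=-1.6216 v=-17.2488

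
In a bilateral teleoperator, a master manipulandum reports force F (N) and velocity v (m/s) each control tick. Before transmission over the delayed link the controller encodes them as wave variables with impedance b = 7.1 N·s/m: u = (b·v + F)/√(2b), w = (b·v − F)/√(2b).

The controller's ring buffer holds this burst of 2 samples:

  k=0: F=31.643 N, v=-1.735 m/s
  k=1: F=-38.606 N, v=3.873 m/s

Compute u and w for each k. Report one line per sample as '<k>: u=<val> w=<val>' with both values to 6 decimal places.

k=0: b·v=7.1×(-1.735)=-12.318500; √(2b)=3.768289; u=(-12.318500+31.643)/3.768289=5.128190, w=(-12.318500−31.643)/3.768289=-11.666171
k=1: b·v=7.1×3.873=27.498300; √(2b)=3.768289; u=(27.498300+(-38.606))/3.768289=-2.947678, w=(27.498300−(-38.606))/3.768289=17.542260

0: u=5.128190 w=-11.666171
1: u=-2.947678 w=17.542260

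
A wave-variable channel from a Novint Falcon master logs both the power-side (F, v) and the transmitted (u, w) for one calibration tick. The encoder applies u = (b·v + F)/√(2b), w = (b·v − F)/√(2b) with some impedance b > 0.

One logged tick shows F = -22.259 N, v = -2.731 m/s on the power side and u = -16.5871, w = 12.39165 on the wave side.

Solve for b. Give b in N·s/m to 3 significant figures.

u + w = -4.19545;  u + w = √(2b)·v, so √(2b) = -4.19545/(-2.731) = 1.53623.
b = (√(2b))²/2 = 2.36001/2 = 1.18000.
(Check via u − w = 2F/√(2b): u − w = -28.97875, 2F/√(2b) = -28.97869.)

b = 1.18 N·s/m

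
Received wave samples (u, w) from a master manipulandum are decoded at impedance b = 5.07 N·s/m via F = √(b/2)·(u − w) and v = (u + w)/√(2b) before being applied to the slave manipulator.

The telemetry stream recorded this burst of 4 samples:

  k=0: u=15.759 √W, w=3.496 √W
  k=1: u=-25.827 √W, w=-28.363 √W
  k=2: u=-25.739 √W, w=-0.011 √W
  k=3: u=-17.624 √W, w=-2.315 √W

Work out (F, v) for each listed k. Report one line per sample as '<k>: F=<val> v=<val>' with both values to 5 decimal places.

k=0: u−w=12.26300, u+w=19.25500; √(b/2)=1.59217, √(2b)=3.18434; F=1.59217×12.263=19.52476, v=19.25500/3.18434=6.04679
k=1: u−w=2.53600, u+w=-54.19000; √(b/2)=1.59217, √(2b)=3.18434; F=1.59217×2.536=4.03774, v=-54.19000/3.18434=-17.01767
k=2: u−w=-25.72800, u+w=-25.75000; √(b/2)=1.59217, √(2b)=3.18434; F=1.59217×(-25.728)=-40.96331, v=-25.75000/3.18434=-8.08646
k=3: u−w=-15.30900, u+w=-19.93900; √(b/2)=1.59217, √(2b)=3.18434; F=1.59217×(-15.309)=-24.37451, v=-19.93900/3.18434=-6.26159

0: F=19.52476 v=6.04679
1: F=4.03774 v=-17.01767
2: F=-40.96331 v=-8.08646
3: F=-24.37451 v=-6.26159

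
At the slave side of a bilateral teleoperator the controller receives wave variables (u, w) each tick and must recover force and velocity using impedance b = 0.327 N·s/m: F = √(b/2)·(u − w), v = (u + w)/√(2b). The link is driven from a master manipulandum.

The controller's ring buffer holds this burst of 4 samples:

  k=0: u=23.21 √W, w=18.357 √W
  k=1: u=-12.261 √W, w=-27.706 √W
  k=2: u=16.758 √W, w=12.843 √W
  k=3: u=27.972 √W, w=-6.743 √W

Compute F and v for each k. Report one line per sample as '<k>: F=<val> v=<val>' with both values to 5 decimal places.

k=0: u−w=4.85300, u+w=41.56700; √(b/2)=0.40435, √(2b)=0.80870; F=0.40435×4.853=1.96232, v=41.56700/0.80870=51.39961
k=1: u−w=15.44500, u+w=-39.96700; √(b/2)=0.40435, √(2b)=0.80870; F=0.40435×15.445=6.24521, v=-39.96700/0.80870=-49.42113
k=2: u−w=3.91500, u+w=29.60100; √(b/2)=0.40435, √(2b)=0.80870; F=0.40435×3.915=1.58304, v=29.60100/0.80870=36.60307
k=3: u−w=34.71500, u+w=21.22900; √(b/2)=0.40435, √(2b)=0.80870; F=0.40435×34.715=14.03706, v=21.22900/0.80870=26.25069

0: F=1.96232 v=51.39961
1: F=6.24521 v=-49.42113
2: F=1.58304 v=36.60307
3: F=14.03706 v=26.25069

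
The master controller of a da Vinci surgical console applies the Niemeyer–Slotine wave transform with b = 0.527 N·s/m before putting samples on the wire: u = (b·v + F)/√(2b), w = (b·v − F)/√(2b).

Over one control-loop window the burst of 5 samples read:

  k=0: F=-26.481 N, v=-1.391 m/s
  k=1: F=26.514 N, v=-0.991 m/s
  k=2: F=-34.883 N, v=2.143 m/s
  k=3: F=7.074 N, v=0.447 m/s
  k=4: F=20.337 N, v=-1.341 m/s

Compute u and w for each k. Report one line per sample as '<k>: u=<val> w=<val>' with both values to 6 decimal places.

k=0: b·v=0.527×(-1.391)=-0.733057; √(2b)=1.026645; u=(-0.733057+(-26.481))/1.026645=-26.507757, w=(-0.733057−(-26.481))/1.026645=25.079694
k=1: b·v=0.527×(-0.991)=-0.522257; √(2b)=1.026645; u=(-0.522257+26.514)/1.026645=25.317167, w=(-0.522257−26.514)/1.026645=-26.334572
k=2: b·v=0.527×2.143=1.129361; √(2b)=1.026645; u=(1.129361+(-34.883))/1.026645=-32.877614, w=(1.129361−(-34.883))/1.026645=35.077715
k=3: b·v=0.527×0.447=0.235569; √(2b)=1.026645; u=(0.235569+7.074)/1.026645=7.119860, w=(0.235569−7.074)/1.026645=-6.660950
k=4: b·v=0.527×(-1.341)=-0.706707; √(2b)=1.026645; u=(-0.706707+20.337)/1.026645=19.120818, w=(-0.706707−20.337)/1.026645=-20.497549

0: u=-26.507757 w=25.079694
1: u=25.317167 w=-26.334572
2: u=-32.877614 w=35.077715
3: u=7.119860 w=-6.660950
4: u=19.120818 w=-20.497549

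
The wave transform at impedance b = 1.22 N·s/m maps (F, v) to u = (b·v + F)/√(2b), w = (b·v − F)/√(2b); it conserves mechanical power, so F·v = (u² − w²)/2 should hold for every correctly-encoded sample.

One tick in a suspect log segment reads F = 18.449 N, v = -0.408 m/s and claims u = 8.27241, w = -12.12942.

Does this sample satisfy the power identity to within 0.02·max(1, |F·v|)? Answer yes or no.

no

F·v = 18.449×(-0.408) = -7.5272 W.
(u² − w²)/2 = (68.4328 − 147.1228)/2 = -39.3450 W.
|Δ| = 31.8178;  2% of max(1, |F·v|) = 0.1505.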